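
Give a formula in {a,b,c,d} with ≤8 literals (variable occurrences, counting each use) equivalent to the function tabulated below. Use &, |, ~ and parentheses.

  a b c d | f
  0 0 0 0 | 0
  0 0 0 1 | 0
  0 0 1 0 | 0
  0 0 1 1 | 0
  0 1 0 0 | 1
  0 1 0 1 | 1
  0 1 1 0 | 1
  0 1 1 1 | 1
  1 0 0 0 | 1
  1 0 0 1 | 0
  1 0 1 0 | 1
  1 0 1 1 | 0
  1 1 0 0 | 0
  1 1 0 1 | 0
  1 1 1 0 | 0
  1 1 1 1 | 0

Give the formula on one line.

  ~a = 1111111100000000
  ~d = 1010101010101010
  ~b = 1111000011110000
  (~d & ~b) = 1010000010100000
  (~a | (~d & ~b)) = 1111111110100000
  (a | b) = 0000111111111111
  ((~a | (~d & ~b)) & (a | b)) = 0000111110100000

((~a | (~d & ~b)) & (a | b))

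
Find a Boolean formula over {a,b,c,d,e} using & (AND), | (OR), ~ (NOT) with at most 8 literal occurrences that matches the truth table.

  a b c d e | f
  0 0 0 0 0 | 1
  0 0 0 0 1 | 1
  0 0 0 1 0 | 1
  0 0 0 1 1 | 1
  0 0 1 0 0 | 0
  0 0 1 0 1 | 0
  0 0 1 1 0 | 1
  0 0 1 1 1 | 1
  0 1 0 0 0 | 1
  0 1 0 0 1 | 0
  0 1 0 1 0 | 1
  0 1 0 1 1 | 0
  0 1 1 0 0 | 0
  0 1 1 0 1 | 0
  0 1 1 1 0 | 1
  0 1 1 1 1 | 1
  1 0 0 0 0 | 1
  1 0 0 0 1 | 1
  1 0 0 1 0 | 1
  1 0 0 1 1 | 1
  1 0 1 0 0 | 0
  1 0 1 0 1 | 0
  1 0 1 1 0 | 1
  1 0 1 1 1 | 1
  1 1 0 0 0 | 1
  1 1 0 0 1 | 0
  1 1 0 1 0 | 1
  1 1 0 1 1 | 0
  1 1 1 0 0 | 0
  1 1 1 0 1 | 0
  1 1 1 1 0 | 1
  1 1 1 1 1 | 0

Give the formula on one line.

  ~a = 11111111111111110000000000000000
  (~a & c) = 00001111000011110000000000000000
  ~b = 11111111000000001111111100000000
  ~e = 10101010101010101010101010101010
  (~b | ~e) = 11111111101010101111111110101010
  ((~a & c) | (~b | ~e)) = 11111111101011111111111110101010
  ~c = 11110000111100001111000011110000
  (d | ~c) = 11110011111100111111001111110011
  (((~a & c) | (~b | ~e)) & (d | ~c)) = 11110011101000111111001110100010

(((~a & c) | (~b | ~e)) & (d | ~c))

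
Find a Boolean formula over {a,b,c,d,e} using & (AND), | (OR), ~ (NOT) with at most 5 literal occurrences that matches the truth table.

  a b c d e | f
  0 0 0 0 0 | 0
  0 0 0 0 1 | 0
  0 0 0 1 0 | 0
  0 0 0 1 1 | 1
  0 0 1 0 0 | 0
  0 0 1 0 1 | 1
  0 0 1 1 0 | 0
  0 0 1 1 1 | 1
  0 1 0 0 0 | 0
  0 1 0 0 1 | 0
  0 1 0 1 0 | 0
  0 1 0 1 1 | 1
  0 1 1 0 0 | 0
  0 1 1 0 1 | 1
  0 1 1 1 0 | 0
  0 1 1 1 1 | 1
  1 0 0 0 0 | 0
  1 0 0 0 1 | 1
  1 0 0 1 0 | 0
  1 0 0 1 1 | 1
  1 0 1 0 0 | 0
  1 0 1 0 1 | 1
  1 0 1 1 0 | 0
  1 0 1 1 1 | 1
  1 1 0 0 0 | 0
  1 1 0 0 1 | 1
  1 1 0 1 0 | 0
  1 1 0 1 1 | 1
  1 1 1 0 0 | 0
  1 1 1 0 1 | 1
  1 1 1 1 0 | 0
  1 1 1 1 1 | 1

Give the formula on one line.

  (d | c) = 00111111001111110011111100111111
  ~e = 10101010101010101010101010101010
  (~e | a) = 10101010101010101111111111111111
  ((d | c) | (~e | a)) = 10111111101111111111111111111111
  (((d | c) | (~e | a)) & e) = 00010101000101010101010101010101

(((d | c) | (~e | a)) & e)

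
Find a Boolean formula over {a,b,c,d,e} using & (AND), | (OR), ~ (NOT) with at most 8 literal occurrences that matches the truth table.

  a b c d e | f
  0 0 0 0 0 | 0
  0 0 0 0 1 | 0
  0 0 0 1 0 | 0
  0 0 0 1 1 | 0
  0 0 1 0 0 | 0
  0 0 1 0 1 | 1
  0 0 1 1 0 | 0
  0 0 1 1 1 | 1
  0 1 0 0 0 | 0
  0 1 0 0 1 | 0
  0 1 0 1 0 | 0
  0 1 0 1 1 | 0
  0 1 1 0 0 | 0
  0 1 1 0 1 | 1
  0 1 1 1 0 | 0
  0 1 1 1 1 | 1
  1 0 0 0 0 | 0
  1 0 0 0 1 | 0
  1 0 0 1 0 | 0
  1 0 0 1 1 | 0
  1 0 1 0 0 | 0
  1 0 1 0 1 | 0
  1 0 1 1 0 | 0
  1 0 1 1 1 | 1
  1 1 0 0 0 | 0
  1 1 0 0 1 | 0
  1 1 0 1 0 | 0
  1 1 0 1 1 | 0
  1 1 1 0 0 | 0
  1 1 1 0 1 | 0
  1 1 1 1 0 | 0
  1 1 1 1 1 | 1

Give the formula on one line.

  (e & c) = 00000101000001010000010100000101
  ~a = 11111111111111110000000000000000
  (c & ~a) = 00001111000011110000000000000000
  ((c & ~a) | d) = 00111111001111110011001100110011
  ((e & c) & ((c & ~a) | d)) = 00000101000001010000000100000001

((e & c) & ((c & ~a) | d))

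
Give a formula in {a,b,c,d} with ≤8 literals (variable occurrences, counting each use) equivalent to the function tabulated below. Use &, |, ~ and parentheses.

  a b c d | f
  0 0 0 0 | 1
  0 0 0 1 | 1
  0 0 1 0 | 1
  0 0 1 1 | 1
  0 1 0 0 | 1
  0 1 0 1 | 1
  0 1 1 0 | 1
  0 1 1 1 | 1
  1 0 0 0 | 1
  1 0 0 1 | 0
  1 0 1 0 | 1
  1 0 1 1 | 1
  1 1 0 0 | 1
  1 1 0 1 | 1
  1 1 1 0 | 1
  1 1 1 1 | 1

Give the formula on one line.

  ~a = 1111111100000000
  (~a | c) = 1111111100110011
  ~d = 1010101010101010
  (~d | b) = 1010111110101111
  ((~d | b) | c) = 1011111110111111
  ((~a | c) | ((~d | b) | c)) = 1111111110111111

((~a | c) | ((~d | b) | c))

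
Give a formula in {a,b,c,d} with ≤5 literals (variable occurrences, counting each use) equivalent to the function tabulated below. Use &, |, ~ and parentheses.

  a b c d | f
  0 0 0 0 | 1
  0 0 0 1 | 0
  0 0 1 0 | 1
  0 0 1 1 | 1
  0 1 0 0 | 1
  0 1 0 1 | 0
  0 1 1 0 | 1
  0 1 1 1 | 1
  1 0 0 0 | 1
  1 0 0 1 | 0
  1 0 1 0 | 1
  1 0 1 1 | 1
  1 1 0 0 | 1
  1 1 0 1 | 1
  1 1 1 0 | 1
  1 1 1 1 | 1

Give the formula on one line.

((c | ~d) | (a & b))

  ~d = 1010101010101010
  (c | ~d) = 1011101110111011
  (a & b) = 0000000000001111
  ((c | ~d) | (a & b)) = 1011101110111111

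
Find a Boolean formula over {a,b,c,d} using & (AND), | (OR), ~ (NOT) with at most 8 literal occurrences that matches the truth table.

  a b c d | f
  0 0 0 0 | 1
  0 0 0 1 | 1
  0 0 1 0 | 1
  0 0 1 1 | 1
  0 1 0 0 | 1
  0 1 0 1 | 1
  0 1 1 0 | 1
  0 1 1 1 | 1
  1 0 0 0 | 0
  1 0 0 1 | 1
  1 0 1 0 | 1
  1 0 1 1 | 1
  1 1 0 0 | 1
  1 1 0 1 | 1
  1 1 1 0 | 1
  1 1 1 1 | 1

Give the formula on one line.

  (a | b) = 0000111111111111
  ((a | b) & d) = 0000010101010101
  ~a = 1111111100000000
  (b | c) = 0011111100111111
  (~a | (b | c)) = 1111111100111111
  (((a | b) & d) | (~a | (b | c))) = 1111111101111111

(((a | b) & d) | (~a | (b | c)))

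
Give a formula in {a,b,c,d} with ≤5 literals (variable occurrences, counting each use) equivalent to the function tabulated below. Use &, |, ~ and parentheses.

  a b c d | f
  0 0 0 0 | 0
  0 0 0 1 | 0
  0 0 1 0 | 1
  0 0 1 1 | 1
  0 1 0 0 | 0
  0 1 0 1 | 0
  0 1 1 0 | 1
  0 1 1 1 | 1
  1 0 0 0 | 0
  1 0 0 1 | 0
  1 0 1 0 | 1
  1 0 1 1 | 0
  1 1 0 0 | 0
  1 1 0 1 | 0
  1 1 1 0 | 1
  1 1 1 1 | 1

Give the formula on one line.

(c & ((~a | b) | ~d))

  ~a = 1111111100000000
  (~a | b) = 1111111100001111
  ~d = 1010101010101010
  ((~a | b) | ~d) = 1111111110101111
  (c & ((~a | b) | ~d)) = 0011001100100011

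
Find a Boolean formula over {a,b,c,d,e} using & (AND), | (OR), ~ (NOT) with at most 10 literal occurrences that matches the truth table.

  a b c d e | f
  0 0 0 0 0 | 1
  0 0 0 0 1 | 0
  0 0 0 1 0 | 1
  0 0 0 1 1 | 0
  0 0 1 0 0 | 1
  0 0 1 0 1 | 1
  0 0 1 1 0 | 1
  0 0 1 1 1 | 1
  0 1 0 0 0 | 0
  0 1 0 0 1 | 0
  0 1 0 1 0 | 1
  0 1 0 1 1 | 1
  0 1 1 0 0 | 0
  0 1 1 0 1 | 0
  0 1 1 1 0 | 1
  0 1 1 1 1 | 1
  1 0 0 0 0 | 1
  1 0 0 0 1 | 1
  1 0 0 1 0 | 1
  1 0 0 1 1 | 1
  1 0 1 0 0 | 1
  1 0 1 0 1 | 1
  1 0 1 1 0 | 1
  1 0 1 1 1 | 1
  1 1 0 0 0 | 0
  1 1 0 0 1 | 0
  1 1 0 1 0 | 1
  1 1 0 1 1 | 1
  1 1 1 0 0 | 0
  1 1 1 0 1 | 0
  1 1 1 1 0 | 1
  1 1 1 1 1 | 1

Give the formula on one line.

((((~d | b) & ~b) | d) & ((c | a) | ((~e & ~c) | b)))

  ~d = 11001100110011001100110011001100
  (~d | b) = 11001100111111111100110011111111
  ~b = 11111111000000001111111100000000
  ((~d | b) & ~b) = 11001100000000001100110000000000
  (((~d | b) & ~b) | d) = 11111111001100111111111100110011
  (c | a) = 00001111000011111111111111111111
  ~e = 10101010101010101010101010101010
  ~c = 11110000111100001111000011110000
  (~e & ~c) = 10100000101000001010000010100000
  ((~e & ~c) | b) = 10100000111111111010000011111111
  ((c | a) | ((~e & ~c) | b)) = 10101111111111111111111111111111
  ((((~d | b) & ~b) | d) & ((c | a) | ((~e & ~c) | b))) = 10101111001100111111111100110011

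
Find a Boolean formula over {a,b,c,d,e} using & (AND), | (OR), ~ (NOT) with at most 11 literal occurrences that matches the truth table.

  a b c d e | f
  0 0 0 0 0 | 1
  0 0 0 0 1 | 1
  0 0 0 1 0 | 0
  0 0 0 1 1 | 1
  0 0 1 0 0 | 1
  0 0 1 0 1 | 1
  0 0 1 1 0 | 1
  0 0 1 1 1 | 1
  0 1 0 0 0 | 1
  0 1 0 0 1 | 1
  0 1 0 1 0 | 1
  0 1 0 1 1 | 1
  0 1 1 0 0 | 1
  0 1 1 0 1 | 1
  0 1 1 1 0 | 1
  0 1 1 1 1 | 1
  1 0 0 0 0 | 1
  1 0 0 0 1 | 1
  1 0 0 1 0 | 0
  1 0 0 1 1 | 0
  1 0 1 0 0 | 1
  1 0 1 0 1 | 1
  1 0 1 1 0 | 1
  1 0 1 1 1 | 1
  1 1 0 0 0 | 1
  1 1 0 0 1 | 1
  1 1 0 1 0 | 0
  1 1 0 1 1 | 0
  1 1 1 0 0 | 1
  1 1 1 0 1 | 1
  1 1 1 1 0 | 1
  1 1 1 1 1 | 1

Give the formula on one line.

(((e & (d | c)) & ~a) | (~d | (c | (b & ~a))))

  (d | c) = 00111111001111110011111100111111
  (e & (d | c)) = 00010101000101010001010100010101
  ~a = 11111111111111110000000000000000
  ((e & (d | c)) & ~a) = 00010101000101010000000000000000
  ~d = 11001100110011001100110011001100
  (b & ~a) = 00000000111111110000000000000000
  (c | (b & ~a)) = 00001111111111110000111100001111
  (~d | (c | (b & ~a))) = 11001111111111111100111111001111
  (((e & (d | c)) & ~a) | (~d | (c | (b & ~a)))) = 11011111111111111100111111001111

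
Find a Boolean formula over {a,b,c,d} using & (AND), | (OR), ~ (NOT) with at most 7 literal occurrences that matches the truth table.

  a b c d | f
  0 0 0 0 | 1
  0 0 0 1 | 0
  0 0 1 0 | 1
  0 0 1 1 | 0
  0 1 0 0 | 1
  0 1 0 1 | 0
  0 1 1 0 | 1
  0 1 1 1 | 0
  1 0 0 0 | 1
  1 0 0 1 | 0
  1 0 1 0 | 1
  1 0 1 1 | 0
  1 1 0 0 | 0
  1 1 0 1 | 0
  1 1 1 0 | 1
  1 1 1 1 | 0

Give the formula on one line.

((d | ((~b | c) | ~a)) & ~d)

  ~b = 1111000011110000
  (~b | c) = 1111001111110011
  ~a = 1111111100000000
  ((~b | c) | ~a) = 1111111111110011
  (d | ((~b | c) | ~a)) = 1111111111110111
  ~d = 1010101010101010
  ((d | ((~b | c) | ~a)) & ~d) = 1010101010100010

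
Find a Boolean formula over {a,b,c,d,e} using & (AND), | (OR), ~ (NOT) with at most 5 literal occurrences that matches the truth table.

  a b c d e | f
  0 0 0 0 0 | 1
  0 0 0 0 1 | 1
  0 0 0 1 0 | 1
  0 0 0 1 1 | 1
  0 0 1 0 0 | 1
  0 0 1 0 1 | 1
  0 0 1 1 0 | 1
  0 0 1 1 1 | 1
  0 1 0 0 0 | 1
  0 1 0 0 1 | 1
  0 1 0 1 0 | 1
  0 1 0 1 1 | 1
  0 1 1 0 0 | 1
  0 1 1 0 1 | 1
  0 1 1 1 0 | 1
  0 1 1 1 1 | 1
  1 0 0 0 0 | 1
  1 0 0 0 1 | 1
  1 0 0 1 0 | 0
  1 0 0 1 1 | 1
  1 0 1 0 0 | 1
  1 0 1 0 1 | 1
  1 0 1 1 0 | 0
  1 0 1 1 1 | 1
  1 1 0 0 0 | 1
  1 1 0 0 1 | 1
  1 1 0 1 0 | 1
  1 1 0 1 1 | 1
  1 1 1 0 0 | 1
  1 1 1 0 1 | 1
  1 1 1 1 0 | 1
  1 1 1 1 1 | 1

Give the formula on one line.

(((~a | ~d) | (~a | b)) | e)

  ~a = 11111111111111110000000000000000
  ~d = 11001100110011001100110011001100
  (~a | ~d) = 11111111111111111100110011001100
  (~a | b) = 11111111111111110000000011111111
  ((~a | ~d) | (~a | b)) = 11111111111111111100110011111111
  (((~a | ~d) | (~a | b)) | e) = 11111111111111111101110111111111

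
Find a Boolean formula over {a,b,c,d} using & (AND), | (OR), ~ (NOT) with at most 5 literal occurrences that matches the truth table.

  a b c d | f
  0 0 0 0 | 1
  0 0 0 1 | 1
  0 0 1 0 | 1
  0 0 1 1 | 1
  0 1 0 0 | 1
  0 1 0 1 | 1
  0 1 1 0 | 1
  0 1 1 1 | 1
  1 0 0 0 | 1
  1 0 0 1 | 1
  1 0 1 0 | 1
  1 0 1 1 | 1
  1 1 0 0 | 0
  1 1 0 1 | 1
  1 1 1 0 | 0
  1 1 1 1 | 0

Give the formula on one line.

  ~c = 1100110011001100
  (d & ~c) = 0100010001000100
  ~a = 1111111100000000
  ~b = 1111000011110000
  (~a | ~b) = 1111111111110000
  ((d & ~c) | (~a | ~b)) = 1111111111110100

((d & ~c) | (~a | ~b))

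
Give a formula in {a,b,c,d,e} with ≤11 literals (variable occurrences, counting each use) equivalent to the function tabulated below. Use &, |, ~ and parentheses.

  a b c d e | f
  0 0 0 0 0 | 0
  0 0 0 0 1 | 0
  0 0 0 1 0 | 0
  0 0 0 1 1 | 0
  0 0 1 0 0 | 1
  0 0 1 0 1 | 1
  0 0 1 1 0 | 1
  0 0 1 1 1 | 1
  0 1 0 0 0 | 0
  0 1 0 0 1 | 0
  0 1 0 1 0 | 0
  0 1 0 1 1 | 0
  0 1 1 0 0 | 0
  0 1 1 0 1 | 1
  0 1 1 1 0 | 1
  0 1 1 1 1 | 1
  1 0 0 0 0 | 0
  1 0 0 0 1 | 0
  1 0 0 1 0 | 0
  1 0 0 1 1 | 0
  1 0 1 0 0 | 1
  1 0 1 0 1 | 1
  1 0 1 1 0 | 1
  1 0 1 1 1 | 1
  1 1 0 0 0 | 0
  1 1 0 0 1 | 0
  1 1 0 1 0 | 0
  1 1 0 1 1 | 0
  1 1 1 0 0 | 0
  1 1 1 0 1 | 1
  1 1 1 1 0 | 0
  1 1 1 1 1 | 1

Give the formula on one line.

  ~a = 11111111111111110000000000000000
  (~a | c) = 11111111111111110000111100001111
  ~b = 11111111000000001111111100000000
  ~c = 11110000111100001111000011110000
  (~b | ~c) = 11111111111100001111111111110000
  ((~a | c) & (~b | ~c)) = 11111111111100000000111100000000
  (e | ~b) = 11111111010101011111111101010101
  (d & ~a) = 00110011001100110000000000000000
  ((e | ~b) | (d & ~a)) = 11111111011101111111111101010101
  (((~a | c) & (~b | ~c)) | ((e | ~b) | (d & ~a))) = 11111111111101111111111101010101
  ((((~a | c) & (~b | ~c)) | ((e | ~b) | (d & ~a))) & c) = 00001111000001110000111100000101

((((~a | c) & (~b | ~c)) | ((e | ~b) | (d & ~a))) & c)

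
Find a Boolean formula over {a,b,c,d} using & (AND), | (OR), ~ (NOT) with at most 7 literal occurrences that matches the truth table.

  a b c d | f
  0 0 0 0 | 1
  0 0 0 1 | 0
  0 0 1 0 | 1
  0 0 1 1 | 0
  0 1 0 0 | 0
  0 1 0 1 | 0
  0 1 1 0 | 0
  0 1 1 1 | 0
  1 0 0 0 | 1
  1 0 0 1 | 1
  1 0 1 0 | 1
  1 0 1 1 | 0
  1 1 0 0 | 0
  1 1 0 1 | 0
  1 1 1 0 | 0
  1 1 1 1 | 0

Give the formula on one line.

  ~d = 1010101010101010
  (a & ~d) = 0000000010101010
  ~c = 1100110011001100
  ((a & ~d) | ~c) = 1100110011101110
  (((a & ~d) | ~c) & a) = 0000000011101110
  (~d | (((a & ~d) | ~c) & a)) = 1010101011101110
  ~b = 1111000011110000
  ((~d | (((a & ~d) | ~c) & a)) & ~b) = 1010000011100000

((~d | (((a & ~d) | ~c) & a)) & ~b)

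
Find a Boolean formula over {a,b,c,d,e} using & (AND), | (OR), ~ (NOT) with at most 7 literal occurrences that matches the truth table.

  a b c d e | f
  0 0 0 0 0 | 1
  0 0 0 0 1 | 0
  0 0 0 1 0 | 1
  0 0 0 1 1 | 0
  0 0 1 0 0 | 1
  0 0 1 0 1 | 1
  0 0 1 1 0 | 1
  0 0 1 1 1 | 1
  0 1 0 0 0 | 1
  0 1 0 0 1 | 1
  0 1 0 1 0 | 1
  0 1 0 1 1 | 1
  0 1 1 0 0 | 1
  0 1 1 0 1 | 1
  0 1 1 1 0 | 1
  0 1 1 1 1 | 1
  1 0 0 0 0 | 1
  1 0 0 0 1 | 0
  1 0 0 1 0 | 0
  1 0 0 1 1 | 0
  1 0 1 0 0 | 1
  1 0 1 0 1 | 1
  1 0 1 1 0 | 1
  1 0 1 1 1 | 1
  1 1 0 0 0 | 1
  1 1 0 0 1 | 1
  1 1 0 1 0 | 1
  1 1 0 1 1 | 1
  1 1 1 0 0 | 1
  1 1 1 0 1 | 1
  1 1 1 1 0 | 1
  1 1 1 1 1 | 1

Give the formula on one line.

  (b | c) = 00001111111111110000111111111111
  ~d = 11001100110011001100110011001100
  ~a = 11111111111111110000000000000000
  (~d | ~a) = 11111111111111111100110011001100
  ~c = 11110000111100001111000011110000
  ((~d | ~a) & ~c) = 11110000111100001100000011000000
  ~e = 10101010101010101010101010101010
  (((~d | ~a) & ~c) & ~e) = 10100000101000001000000010000000
  ((b | c) | (((~d | ~a) & ~c) & ~e)) = 10101111111111111000111111111111

((b | c) | (((~d | ~a) & ~c) & ~e))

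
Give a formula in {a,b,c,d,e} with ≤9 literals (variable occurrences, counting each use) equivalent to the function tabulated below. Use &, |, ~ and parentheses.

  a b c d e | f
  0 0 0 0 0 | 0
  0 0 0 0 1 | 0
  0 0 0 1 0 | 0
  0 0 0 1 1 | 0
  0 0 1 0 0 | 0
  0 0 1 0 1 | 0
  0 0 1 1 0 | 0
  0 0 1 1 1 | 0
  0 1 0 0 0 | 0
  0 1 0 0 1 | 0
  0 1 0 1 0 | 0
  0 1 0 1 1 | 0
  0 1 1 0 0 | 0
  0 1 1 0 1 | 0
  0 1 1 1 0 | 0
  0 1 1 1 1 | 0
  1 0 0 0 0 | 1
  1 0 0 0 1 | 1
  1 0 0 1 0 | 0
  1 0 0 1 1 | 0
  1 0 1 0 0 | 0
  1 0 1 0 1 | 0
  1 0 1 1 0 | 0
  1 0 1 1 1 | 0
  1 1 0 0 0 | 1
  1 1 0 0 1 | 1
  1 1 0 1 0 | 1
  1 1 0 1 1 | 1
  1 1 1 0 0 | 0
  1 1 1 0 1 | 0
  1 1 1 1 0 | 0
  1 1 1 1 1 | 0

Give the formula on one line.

  ~a = 11111111111111110000000000000000
  ~c = 11110000111100001111000011110000
  (~a | ~c) = 11111111111111111111000011110000
  ((~a | ~c) | e) = 11111111111111111111010111110101
  ~d = 11001100110011001100110011001100
  (~d | b) = 11001100111111111100110011111111
  (((~a | ~c) | e) & (~d | b)) = 11001100111111111100010011110101
  (~c & a) = 00000000000000001111000011110000
  ((((~a | ~c) | e) & (~d | b)) & (~c & a)) = 00000000000000001100000011110000

((((~a | ~c) | e) & (~d | b)) & (~c & a))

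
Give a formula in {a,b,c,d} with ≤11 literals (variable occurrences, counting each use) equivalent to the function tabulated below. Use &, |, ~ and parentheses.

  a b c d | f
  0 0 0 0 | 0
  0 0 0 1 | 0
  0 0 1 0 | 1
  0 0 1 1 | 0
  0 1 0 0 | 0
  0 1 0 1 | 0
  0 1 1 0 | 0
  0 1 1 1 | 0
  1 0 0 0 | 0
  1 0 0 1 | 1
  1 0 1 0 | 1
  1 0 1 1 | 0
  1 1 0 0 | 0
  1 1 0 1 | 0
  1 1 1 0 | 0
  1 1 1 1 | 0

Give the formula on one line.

(((c | d) & ~b) & ((~c | ~d) & ((b | ~d) | a)))

  (c | d) = 0111011101110111
  ~b = 1111000011110000
  ((c | d) & ~b) = 0111000001110000
  ~c = 1100110011001100
  ~d = 1010101010101010
  (~c | ~d) = 1110111011101110
  (b | ~d) = 1010111110101111
  ((b | ~d) | a) = 1010111111111111
  ((~c | ~d) & ((b | ~d) | a)) = 1010111011101110
  (((c | d) & ~b) & ((~c | ~d) & ((b | ~d) | a))) = 0010000001100000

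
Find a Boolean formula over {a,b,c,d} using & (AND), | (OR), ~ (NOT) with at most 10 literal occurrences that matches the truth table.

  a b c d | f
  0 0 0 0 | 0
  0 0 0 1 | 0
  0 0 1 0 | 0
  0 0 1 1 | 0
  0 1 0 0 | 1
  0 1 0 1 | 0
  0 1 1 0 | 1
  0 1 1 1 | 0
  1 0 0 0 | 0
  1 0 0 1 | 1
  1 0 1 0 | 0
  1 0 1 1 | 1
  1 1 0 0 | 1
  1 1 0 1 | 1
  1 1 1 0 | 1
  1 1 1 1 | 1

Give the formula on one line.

((b | ((b | d) & (~a | d))) & (a | ~d))

  (b | d) = 0101111101011111
  ~a = 1111111100000000
  (~a | d) = 1111111101010101
  ((b | d) & (~a | d)) = 0101111101010101
  (b | ((b | d) & (~a | d))) = 0101111101011111
  ~d = 1010101010101010
  (a | ~d) = 1010101011111111
  ((b | ((b | d) & (~a | d))) & (a | ~d)) = 0000101001011111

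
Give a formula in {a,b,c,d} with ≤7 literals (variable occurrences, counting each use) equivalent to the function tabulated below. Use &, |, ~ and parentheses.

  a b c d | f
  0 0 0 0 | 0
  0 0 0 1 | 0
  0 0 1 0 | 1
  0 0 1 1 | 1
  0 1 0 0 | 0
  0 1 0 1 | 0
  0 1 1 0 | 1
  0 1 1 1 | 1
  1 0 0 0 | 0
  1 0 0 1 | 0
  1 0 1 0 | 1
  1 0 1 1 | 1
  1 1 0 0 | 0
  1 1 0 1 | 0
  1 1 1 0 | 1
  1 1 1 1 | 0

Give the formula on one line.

(c & ((~a | (~c | ~d)) | (~b & (c & a))))

  ~a = 1111111100000000
  ~c = 1100110011001100
  ~d = 1010101010101010
  (~c | ~d) = 1110111011101110
  (~a | (~c | ~d)) = 1111111111101110
  ~b = 1111000011110000
  (c & a) = 0000000000110011
  (~b & (c & a)) = 0000000000110000
  ((~a | (~c | ~d)) | (~b & (c & a))) = 1111111111111110
  (c & ((~a | (~c | ~d)) | (~b & (c & a)))) = 0011001100110010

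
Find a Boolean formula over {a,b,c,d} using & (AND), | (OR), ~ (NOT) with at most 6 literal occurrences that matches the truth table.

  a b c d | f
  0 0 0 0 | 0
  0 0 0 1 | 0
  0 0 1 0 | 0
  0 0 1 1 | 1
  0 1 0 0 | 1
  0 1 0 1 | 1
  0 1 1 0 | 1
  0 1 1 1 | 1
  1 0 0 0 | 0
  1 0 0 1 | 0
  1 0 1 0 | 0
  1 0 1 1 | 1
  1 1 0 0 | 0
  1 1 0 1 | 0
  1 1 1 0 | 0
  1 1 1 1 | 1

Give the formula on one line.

((d & c) | (b & ~a))

  (d & c) = 0001000100010001
  ~a = 1111111100000000
  (b & ~a) = 0000111100000000
  ((d & c) | (b & ~a)) = 0001111100010001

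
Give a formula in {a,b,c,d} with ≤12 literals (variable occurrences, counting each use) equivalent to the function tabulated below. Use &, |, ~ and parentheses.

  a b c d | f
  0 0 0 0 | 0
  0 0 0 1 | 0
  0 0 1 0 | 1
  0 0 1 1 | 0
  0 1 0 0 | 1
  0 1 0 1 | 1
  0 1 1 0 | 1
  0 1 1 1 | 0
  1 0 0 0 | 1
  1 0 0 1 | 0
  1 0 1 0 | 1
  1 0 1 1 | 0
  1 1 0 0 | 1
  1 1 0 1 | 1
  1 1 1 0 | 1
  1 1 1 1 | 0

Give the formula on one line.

((~d & c) | ((b & ~c) | (((b & ~a) | (~d & a)) & ~d)))

  ~d = 1010101010101010
  (~d & c) = 0010001000100010
  ~c = 1100110011001100
  (b & ~c) = 0000110000001100
  ~a = 1111111100000000
  (b & ~a) = 0000111100000000
  (~d & a) = 0000000010101010
  ((b & ~a) | (~d & a)) = 0000111110101010
  (((b & ~a) | (~d & a)) & ~d) = 0000101010101010
  ((b & ~c) | (((b & ~a) | (~d & a)) & ~d)) = 0000111010101110
  ((~d & c) | ((b & ~c) | (((b & ~a) | (~d & a)) & ~d))) = 0010111010101110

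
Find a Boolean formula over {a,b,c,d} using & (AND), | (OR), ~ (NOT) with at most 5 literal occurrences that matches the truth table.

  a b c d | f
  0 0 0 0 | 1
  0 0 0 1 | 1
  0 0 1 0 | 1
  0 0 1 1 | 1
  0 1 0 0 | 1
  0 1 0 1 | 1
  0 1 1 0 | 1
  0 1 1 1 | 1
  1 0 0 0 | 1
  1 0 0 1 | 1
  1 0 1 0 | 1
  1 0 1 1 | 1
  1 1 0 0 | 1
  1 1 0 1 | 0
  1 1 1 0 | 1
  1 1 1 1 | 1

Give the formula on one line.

(((~a | c) | ~d) | ~b)

  ~a = 1111111100000000
  (~a | c) = 1111111100110011
  ~d = 1010101010101010
  ((~a | c) | ~d) = 1111111110111011
  ~b = 1111000011110000
  (((~a | c) | ~d) | ~b) = 1111111111111011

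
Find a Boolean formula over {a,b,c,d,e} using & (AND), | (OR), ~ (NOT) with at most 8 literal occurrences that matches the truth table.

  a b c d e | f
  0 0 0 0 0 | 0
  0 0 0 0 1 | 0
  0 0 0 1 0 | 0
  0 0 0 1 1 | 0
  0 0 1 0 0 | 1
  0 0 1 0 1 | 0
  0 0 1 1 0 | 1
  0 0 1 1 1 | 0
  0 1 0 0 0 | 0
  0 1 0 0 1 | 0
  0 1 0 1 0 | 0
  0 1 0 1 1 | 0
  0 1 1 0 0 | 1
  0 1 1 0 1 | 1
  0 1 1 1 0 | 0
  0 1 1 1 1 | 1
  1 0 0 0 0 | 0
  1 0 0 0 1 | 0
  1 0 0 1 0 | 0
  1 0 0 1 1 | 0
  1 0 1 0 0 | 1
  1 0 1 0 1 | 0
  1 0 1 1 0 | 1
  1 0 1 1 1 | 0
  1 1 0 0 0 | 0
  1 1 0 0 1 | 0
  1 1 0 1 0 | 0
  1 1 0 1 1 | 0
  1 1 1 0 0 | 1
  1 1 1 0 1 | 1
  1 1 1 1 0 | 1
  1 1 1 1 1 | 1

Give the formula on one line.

  ~d = 11001100110011001100110011001100
  (~d | a) = 11001100110011001111111111111111
  ~b = 11111111000000001111111100000000
  (~b | e) = 11111111010101011111111101010101
  ((~d | a) | (~b | e)) = 11111111110111011111111111111111
  ~e = 10101010101010101010101010101010
  (c & ~e) = 00001010000010100000101000001010
  (b | (c & ~e)) = 00001010111111110000101011111111
  (c & (b | (c & ~e))) = 00001010000011110000101000001111
  (((~d | a) | (~b | e)) & (c & (b | (c & ~e)))) = 00001010000011010000101000001111

(((~d | a) | (~b | e)) & (c & (b | (c & ~e))))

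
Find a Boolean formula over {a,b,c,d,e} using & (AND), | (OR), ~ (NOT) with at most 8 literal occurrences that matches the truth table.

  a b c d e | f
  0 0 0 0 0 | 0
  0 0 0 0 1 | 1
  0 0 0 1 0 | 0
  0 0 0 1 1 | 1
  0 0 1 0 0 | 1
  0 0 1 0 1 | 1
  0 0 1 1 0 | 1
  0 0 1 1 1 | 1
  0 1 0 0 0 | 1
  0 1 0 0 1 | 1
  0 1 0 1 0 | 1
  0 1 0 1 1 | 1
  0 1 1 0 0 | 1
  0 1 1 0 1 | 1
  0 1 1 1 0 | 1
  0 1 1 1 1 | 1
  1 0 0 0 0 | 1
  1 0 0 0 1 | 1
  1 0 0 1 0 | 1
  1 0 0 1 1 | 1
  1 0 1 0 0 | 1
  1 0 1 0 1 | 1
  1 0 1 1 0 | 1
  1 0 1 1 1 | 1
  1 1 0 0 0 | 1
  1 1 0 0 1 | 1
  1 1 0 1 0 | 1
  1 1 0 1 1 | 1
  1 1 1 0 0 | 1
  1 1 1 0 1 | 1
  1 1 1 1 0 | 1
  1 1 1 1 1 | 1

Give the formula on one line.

((a | e) | (b | (c | a)))

  (a | e) = 01010101010101011111111111111111
  (c | a) = 00001111000011111111111111111111
  (b | (c | a)) = 00001111111111111111111111111111
  ((a | e) | (b | (c | a))) = 01011111111111111111111111111111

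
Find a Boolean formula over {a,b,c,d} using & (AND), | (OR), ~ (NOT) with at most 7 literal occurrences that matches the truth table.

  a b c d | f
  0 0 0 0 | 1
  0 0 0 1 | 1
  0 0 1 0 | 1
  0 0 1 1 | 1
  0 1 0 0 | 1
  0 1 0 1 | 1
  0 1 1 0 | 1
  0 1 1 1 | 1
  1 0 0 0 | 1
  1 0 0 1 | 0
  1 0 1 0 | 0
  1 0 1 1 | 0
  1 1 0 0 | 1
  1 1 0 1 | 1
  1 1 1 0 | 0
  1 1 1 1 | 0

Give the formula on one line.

  ~a = 1111111100000000
  ~c = 1100110011001100
  (b & ~c) = 0000110000001100
  (~a | (b & ~c)) = 1111111100001100
  ~d = 1010101010101010
  (~c & ~d) = 1000100010001000
  ((~a | (b & ~c)) | (~c & ~d)) = 1111111110001100

((~a | (b & ~c)) | (~c & ~d))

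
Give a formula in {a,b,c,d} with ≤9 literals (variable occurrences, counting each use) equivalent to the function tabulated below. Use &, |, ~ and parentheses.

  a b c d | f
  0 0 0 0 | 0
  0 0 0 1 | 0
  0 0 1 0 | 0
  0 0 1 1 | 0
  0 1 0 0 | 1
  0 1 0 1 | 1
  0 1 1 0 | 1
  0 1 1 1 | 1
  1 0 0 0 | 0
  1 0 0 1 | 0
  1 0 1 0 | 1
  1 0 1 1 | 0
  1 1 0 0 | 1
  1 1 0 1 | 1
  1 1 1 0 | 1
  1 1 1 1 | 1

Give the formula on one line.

(b | (((b | ~d) & (d | ~b)) & ((b | (a & ~d)) & c)))

  ~d = 1010101010101010
  (b | ~d) = 1010111110101111
  ~b = 1111000011110000
  (d | ~b) = 1111010111110101
  ((b | ~d) & (d | ~b)) = 1010010110100101
  (a & ~d) = 0000000010101010
  (b | (a & ~d)) = 0000111110101111
  ((b | (a & ~d)) & c) = 0000001100100011
  (((b | ~d) & (d | ~b)) & ((b | (a & ~d)) & c)) = 0000000100100001
  (b | (((b | ~d) & (d | ~b)) & ((b | (a & ~d)) & c))) = 0000111100101111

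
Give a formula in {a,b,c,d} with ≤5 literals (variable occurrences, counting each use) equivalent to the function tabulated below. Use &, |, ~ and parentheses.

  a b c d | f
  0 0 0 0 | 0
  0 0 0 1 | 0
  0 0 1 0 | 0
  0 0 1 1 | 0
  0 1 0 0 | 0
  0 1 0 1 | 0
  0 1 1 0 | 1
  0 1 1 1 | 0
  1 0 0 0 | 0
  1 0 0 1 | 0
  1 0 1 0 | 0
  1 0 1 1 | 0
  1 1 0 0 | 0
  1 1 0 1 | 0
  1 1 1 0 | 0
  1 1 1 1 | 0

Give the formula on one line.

  ~d = 1010101010101010
  ~a = 1111111100000000
  (b & ~a) = 0000111100000000
  (~d & (b & ~a)) = 0000101000000000
  ~b = 1111000011110000
  (c | ~b) = 1111001111110011
  ((~d & (b & ~a)) & (c | ~b)) = 0000001000000000

((~d & (b & ~a)) & (c | ~b))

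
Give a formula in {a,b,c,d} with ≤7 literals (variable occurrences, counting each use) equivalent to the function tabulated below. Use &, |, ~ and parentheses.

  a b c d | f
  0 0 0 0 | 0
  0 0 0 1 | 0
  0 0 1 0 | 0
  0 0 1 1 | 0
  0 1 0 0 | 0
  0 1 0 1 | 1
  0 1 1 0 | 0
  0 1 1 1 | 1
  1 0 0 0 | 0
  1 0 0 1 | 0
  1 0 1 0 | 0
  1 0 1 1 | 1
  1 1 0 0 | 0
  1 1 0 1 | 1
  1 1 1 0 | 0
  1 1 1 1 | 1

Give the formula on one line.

(d & ((c & a) | (b & (d | ~c))))

  (c & a) = 0000000000110011
  ~c = 1100110011001100
  (d | ~c) = 1101110111011101
  (b & (d | ~c)) = 0000110100001101
  ((c & a) | (b & (d | ~c))) = 0000110100111111
  (d & ((c & a) | (b & (d | ~c)))) = 0000010100010101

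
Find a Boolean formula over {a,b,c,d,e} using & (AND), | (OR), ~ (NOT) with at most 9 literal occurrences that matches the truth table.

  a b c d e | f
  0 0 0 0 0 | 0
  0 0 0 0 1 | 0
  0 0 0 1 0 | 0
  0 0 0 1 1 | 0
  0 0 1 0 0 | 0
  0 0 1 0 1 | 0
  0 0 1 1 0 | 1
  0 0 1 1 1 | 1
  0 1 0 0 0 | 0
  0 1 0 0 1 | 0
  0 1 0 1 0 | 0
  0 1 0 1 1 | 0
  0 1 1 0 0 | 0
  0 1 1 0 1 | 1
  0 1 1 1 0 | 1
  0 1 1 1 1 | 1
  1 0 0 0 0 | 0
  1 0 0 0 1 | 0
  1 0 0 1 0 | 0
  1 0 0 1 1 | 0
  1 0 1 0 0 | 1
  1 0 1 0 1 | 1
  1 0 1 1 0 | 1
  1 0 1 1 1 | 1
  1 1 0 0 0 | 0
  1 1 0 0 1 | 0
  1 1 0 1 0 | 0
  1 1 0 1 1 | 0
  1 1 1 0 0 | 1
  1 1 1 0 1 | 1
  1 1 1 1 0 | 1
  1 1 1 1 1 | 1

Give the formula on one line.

  (d & c) = 00000011000000110000001100000011
  (b & e) = 00000000010101010000000001010101
  (a | (b & e)) = 00000000010101011111111111111111
  ((d & c) | (a | (b & e))) = 00000011010101111111111111111111
  (c & ((d & c) | (a | (b & e)))) = 00000011000001110000111100001111

(c & ((d & c) | (a | (b & e))))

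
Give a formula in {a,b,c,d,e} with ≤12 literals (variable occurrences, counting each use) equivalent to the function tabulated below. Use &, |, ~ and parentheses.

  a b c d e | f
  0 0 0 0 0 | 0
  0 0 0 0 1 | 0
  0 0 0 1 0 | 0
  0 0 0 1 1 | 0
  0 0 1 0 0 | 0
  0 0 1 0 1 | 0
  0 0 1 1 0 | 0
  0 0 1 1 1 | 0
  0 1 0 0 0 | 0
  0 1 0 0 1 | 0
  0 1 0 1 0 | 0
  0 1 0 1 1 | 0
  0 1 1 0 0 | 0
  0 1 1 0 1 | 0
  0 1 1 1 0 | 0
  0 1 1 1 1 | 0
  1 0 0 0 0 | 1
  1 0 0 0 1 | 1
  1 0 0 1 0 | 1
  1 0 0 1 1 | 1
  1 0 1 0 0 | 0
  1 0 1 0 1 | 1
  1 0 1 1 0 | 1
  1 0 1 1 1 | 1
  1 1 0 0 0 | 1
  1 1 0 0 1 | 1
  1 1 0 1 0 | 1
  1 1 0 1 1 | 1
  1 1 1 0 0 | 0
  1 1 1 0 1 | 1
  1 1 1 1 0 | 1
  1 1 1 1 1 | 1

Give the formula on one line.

  ~b = 11111111000000001111111100000000
  ~d = 11001100110011001100110011001100
  (~b | ~d) = 11111111110011001111111111001100
  (e & (~b | ~d)) = 01010101010001000101010101000100
  ~c = 11110000111100001111000011110000
  (~c | ~d) = 11111100111111001111110011111100
  (~c | d) = 11110011111100111111001111110011
  ((~c | ~d) & (~c | d)) = 11110000111100001111000011110000
  ((e & (~b | ~d)) | ((~c | ~d) & (~c | d))) = 11110101111101001111010111110100
  (d | ((e & (~b | ~d)) | ((~c | ~d) & (~c | d)))) = 11110111111101111111011111110111
  (a & (d | ((e & (~b | ~d)) | ((~c | ~d) & (~c | d))))) = 00000000000000001111011111110111

(a & (d | ((e & (~b | ~d)) | ((~c | ~d) & (~c | d)))))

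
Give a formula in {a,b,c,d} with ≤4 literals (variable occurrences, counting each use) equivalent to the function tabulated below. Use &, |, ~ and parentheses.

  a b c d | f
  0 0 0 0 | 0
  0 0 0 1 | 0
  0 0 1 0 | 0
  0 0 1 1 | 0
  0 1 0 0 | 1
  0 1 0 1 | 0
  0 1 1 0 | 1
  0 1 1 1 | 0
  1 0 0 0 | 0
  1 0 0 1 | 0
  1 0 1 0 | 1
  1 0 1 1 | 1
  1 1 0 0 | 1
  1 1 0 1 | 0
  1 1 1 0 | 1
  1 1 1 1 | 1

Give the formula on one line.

((c & a) | (~d & b))

  (c & a) = 0000000000110011
  ~d = 1010101010101010
  (~d & b) = 0000101000001010
  ((c & a) | (~d & b)) = 0000101000111011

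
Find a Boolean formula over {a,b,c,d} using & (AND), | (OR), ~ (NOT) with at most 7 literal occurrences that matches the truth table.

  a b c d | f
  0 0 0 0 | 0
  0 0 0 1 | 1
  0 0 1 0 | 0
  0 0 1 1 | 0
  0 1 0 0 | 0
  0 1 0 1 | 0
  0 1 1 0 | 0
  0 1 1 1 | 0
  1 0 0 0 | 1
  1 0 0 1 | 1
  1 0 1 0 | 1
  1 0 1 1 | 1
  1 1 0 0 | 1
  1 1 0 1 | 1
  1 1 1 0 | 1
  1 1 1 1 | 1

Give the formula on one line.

(((~b & ~a) & ((d & ~c) | b)) | a)

  ~b = 1111000011110000
  ~a = 1111111100000000
  (~b & ~a) = 1111000000000000
  ~c = 1100110011001100
  (d & ~c) = 0100010001000100
  ((d & ~c) | b) = 0100111101001111
  ((~b & ~a) & ((d & ~c) | b)) = 0100000000000000
  (((~b & ~a) & ((d & ~c) | b)) | a) = 0100000011111111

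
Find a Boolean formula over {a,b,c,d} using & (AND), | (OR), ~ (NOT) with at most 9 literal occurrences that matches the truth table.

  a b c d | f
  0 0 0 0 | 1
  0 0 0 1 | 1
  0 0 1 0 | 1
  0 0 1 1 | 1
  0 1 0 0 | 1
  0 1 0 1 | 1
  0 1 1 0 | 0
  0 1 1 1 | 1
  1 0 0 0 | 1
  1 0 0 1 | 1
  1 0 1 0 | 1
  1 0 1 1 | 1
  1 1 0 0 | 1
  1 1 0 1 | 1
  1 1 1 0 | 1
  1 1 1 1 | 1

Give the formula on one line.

(((~c | a) | ~b) | (a | (~b | d)))

  ~c = 1100110011001100
  (~c | a) = 1100110011111111
  ~b = 1111000011110000
  ((~c | a) | ~b) = 1111110011111111
  (~b | d) = 1111010111110101
  (a | (~b | d)) = 1111010111111111
  (((~c | a) | ~b) | (a | (~b | d))) = 1111110111111111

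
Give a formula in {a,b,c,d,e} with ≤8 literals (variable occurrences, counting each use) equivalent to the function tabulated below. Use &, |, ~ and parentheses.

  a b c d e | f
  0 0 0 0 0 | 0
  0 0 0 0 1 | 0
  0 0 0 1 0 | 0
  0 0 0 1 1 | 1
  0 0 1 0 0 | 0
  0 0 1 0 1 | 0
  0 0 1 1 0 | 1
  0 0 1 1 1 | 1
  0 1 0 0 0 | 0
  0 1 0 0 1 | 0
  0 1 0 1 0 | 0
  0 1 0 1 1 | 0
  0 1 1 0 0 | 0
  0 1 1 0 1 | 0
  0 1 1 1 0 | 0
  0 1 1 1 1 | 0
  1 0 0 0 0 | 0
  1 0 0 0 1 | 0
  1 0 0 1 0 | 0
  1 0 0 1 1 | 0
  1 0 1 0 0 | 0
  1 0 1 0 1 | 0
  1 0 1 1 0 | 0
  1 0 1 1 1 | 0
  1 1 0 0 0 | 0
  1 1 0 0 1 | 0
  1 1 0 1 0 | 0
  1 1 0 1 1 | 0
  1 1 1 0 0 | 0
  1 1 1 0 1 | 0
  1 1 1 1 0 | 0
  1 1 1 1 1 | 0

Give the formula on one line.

  (d & c) = 00000011000000110000001100000011
  (e | (d & c)) = 01010111010101110101011101010111
  ~b = 11111111000000001111111100000000
  ~a = 11111111111111110000000000000000
  (~a | b) = 11111111111111110000000011111111
  (~b & (~a | b)) = 11111111000000000000000000000000
  ((e | (d & c)) & (~b & (~a | b))) = 01010111000000000000000000000000
  (((e | (d & c)) & (~b & (~a | b))) & d) = 00010011000000000000000000000000

(((e | (d & c)) & (~b & (~a | b))) & d)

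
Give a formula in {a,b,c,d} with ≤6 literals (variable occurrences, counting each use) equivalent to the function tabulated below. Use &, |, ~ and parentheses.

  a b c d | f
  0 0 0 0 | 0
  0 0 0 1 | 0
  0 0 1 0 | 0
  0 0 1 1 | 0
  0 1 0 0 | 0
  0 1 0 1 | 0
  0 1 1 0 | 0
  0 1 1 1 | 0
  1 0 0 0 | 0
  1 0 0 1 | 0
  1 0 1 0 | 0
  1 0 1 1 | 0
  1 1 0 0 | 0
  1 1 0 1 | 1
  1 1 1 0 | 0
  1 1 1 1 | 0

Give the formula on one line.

  ~d = 1010101010101010
  ~c = 1100110011001100
  (a & ~c) = 0000000011001100
  (~d | (a & ~c)) = 1010101011101110
  (d & (~d | (a & ~c))) = 0000000001000100
  (~c & b) = 0000110000001100
  ((d & (~d | (a & ~c))) & (~c & b)) = 0000000000000100

((d & (~d | (a & ~c))) & (~c & b))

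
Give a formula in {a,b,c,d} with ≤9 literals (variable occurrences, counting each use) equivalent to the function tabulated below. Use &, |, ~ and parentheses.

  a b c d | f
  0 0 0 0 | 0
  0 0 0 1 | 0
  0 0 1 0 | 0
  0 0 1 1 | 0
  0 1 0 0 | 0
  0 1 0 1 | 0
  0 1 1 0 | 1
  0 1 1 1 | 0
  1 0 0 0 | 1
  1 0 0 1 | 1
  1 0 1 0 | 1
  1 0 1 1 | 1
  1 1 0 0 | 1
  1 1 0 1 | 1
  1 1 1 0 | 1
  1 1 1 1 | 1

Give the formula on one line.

  (c | a) = 0011001111111111
  ~d = 1010101010101010
  (a | ~d) = 1010101011111111
  ((c | a) & (a | ~d)) = 0010001011111111
  ~c = 1100110011001100
  (a | b) = 0000111111111111
  (~c | (a | b)) = 1100111111111111
  (((c | a) & (a | ~d)) & (~c | (a | b))) = 0000001011111111

(((c | a) & (a | ~d)) & (~c | (a | b)))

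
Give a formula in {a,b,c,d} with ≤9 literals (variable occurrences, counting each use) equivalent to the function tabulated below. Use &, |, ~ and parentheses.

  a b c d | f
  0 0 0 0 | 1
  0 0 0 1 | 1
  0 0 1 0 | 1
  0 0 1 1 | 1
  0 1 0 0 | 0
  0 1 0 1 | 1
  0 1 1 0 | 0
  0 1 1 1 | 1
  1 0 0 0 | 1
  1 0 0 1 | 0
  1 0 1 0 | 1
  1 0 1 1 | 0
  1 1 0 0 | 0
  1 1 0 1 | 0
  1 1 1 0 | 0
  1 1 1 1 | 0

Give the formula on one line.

  (d | a) = 0101010111111111
  ~a = 1111111100000000
  (~a | d) = 1111111101010101
  ((d | a) & (~a | d)) = 0101010101010101
  ~b = 1111000011110000
  (((d | a) & (~a | d)) | ~b) = 1111010111110101
  ~d = 1010101010101010
  (~a | ~d) = 1111111110101010
  ((((d | a) & (~a | d)) | ~b) & (~a | ~d)) = 1111010110100000

((((d | a) & (~a | d)) | ~b) & (~a | ~d))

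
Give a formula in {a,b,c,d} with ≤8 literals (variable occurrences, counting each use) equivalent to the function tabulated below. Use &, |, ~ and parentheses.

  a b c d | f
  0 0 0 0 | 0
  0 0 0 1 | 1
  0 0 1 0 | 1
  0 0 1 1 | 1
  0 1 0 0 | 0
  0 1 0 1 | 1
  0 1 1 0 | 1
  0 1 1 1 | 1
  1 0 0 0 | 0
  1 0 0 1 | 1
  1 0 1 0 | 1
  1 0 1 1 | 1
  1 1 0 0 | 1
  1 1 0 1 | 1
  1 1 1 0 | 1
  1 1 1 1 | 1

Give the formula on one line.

  (b | c) = 0011111100111111
  ((b | c) & a) = 0000000000111111
  (d | ((b | c) & a)) = 0101010101111111
  (c | (d | ((b | c) & a))) = 0111011101111111

(c | (d | ((b | c) & a)))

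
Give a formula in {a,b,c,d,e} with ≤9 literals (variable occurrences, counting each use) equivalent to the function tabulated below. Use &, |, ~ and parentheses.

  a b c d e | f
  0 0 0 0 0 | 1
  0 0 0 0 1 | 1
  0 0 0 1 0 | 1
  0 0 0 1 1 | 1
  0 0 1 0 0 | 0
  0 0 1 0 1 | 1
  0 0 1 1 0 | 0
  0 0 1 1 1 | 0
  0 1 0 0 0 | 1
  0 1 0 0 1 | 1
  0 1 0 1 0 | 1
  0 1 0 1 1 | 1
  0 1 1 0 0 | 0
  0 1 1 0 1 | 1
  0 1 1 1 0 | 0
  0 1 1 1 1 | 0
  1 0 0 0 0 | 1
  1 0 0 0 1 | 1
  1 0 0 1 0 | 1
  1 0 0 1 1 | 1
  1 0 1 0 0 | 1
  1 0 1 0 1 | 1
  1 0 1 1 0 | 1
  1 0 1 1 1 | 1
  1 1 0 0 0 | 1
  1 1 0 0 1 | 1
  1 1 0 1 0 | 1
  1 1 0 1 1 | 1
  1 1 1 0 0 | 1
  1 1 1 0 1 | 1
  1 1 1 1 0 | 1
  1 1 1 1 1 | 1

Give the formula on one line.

  ~c = 11110000111100001111000011110000
  (~c | a) = 11110000111100001111111111111111
  ~a = 11111111111111110000000000000000
  (e & ~a) = 01010101010101010000000000000000
  (a & b) = 00000000000000000000000011111111
  ((a & b) | d) = 00110011001100110011001111111111
  (c | ((a & b) | d)) = 00111111001111110011111111111111
  ~d = 11001100110011001100110011001100
  ((c | ((a & b) | d)) & ~d) = 00001100000011000000110011001100
  ((e & ~a) & ((c | ((a & b) | d)) & ~d)) = 00000100000001000000000000000000
  ((~c | a) | ((e & ~a) & ((c | ((a & b) | d)) & ~d))) = 11110100111101001111111111111111

((~c | a) | ((e & ~a) & ((c | ((a & b) | d)) & ~d)))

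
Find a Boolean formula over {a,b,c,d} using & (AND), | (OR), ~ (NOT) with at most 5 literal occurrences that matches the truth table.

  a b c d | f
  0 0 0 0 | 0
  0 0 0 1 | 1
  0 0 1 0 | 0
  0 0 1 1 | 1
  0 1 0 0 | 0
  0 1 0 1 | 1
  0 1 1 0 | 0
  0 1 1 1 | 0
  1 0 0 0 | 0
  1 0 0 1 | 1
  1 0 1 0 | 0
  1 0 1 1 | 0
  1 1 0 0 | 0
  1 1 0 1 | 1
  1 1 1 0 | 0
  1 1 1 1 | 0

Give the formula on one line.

(d & (~c | (~a & (a | ~b))))

  ~c = 1100110011001100
  ~a = 1111111100000000
  ~b = 1111000011110000
  (a | ~b) = 1111000011111111
  (~a & (a | ~b)) = 1111000000000000
  (~c | (~a & (a | ~b))) = 1111110011001100
  (d & (~c | (~a & (a | ~b)))) = 0101010001000100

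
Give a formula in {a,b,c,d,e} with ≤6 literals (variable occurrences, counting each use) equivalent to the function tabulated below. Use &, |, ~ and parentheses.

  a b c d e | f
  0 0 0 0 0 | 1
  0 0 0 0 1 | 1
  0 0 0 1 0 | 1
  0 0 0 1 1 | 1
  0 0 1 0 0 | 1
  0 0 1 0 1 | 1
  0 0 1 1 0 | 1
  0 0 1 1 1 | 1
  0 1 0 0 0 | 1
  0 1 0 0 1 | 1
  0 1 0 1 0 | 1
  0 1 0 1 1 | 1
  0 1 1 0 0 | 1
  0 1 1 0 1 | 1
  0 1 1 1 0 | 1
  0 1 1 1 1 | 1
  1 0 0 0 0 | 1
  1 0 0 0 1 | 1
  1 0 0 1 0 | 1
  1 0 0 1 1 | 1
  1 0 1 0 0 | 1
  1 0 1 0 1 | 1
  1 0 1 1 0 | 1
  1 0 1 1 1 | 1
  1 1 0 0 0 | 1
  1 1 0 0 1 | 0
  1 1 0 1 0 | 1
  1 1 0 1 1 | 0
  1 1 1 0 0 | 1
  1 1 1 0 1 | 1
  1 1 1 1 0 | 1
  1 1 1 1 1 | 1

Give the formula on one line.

  ~b = 11111111000000001111111100000000
  ~e = 10101010101010101010101010101010
  (~b | ~e) = 11111111101010101111111110101010
  ~a = 11111111111111110000000000000000
  ((~b | ~e) | ~a) = 11111111111111111111111110101010
  (((~b | ~e) | ~a) | c) = 11111111111111111111111110101111

(((~b | ~e) | ~a) | c)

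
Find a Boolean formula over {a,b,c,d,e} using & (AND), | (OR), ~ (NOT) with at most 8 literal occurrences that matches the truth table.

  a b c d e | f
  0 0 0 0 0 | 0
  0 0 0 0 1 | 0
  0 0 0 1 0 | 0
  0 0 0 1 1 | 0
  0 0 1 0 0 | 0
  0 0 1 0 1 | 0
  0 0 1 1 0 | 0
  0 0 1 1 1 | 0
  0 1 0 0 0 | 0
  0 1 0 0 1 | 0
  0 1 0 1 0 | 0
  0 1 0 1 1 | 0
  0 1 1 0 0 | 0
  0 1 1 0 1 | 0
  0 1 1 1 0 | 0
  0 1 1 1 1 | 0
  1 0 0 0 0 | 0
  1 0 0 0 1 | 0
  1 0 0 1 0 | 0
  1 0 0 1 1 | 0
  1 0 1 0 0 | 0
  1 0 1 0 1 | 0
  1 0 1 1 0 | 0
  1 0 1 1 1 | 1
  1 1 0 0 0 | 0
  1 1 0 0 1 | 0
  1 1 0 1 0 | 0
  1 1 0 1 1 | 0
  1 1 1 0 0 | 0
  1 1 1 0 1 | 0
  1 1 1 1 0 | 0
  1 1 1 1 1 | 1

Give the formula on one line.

((d & e) & (c & (a & (c | (~c & ~d)))))

  (d & e) = 00010001000100010001000100010001
  ~c = 11110000111100001111000011110000
  ~d = 11001100110011001100110011001100
  (~c & ~d) = 11000000110000001100000011000000
  (c | (~c & ~d)) = 11001111110011111100111111001111
  (a & (c | (~c & ~d))) = 00000000000000001100111111001111
  (c & (a & (c | (~c & ~d)))) = 00000000000000000000111100001111
  ((d & e) & (c & (a & (c | (~c & ~d))))) = 00000000000000000000000100000001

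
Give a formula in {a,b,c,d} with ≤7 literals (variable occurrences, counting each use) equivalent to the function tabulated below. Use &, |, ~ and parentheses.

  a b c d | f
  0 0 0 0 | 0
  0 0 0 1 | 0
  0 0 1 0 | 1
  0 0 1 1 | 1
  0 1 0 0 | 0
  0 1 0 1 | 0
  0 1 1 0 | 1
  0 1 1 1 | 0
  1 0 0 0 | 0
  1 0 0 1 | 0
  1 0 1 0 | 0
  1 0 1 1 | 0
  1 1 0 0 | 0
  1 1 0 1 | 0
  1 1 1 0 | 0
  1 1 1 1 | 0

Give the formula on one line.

  ~a = 1111111100000000
  ~d = 1010101010101010
  (~a & ~d) = 1010101000000000
  (c & (~a & ~d)) = 0010001000000000
  ((c & (~a & ~d)) & b) = 0000001000000000
  ~b = 1111000011110000
  (~a & ~b) = 1111000000000000
  (((c & (~a & ~d)) & b) | (~a & ~b)) = 1111001000000000
  ((((c & (~a & ~d)) & b) | (~a & ~b)) & c) = 0011001000000000

((((c & (~a & ~d)) & b) | (~a & ~b)) & c)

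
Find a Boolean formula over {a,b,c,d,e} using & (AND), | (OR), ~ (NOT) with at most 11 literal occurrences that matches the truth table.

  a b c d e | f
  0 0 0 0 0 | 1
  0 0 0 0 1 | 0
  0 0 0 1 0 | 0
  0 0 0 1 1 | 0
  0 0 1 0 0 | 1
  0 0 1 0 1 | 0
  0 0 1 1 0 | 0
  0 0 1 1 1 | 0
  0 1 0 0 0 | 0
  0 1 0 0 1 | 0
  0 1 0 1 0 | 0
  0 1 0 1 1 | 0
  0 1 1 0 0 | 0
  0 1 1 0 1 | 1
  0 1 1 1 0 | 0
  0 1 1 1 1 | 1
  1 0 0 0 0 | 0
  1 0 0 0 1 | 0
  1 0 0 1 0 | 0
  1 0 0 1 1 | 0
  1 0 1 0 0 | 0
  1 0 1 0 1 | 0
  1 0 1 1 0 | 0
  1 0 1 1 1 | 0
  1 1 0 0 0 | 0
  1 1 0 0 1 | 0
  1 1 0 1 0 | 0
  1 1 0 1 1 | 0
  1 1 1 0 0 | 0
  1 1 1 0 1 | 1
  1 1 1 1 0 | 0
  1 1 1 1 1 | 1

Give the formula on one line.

(((e & b) & (~e | c)) | (((~a & ~e) & ~b) & (~d & ~a)))

  (e & b) = 00000000010101010000000001010101
  ~e = 10101010101010101010101010101010
  (~e | c) = 10101111101011111010111110101111
  ((e & b) & (~e | c)) = 00000000000001010000000000000101
  ~a = 11111111111111110000000000000000
  (~a & ~e) = 10101010101010100000000000000000
  ~b = 11111111000000001111111100000000
  ((~a & ~e) & ~b) = 10101010000000000000000000000000
  ~d = 11001100110011001100110011001100
  (~d & ~a) = 11001100110011000000000000000000
  (((~a & ~e) & ~b) & (~d & ~a)) = 10001000000000000000000000000000
  (((e & b) & (~e | c)) | (((~a & ~e) & ~b) & (~d & ~a))) = 10001000000001010000000000000101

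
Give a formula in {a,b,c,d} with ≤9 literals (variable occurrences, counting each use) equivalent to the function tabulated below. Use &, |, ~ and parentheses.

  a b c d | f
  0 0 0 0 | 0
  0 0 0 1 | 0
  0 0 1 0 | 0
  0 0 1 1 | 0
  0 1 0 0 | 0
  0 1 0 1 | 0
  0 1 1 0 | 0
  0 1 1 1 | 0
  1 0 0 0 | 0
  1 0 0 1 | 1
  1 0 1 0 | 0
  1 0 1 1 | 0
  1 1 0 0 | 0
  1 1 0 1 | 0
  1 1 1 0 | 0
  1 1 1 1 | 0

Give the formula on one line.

((((~a | d) & (~c | (b | ~a))) & ~b) & (b | a))

  ~a = 1111111100000000
  (~a | d) = 1111111101010101
  ~c = 1100110011001100
  (b | ~a) = 1111111100001111
  (~c | (b | ~a)) = 1111111111001111
  ((~a | d) & (~c | (b | ~a))) = 1111111101000101
  ~b = 1111000011110000
  (((~a | d) & (~c | (b | ~a))) & ~b) = 1111000001000000
  (b | a) = 0000111111111111
  ((((~a | d) & (~c | (b | ~a))) & ~b) & (b | a)) = 0000000001000000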